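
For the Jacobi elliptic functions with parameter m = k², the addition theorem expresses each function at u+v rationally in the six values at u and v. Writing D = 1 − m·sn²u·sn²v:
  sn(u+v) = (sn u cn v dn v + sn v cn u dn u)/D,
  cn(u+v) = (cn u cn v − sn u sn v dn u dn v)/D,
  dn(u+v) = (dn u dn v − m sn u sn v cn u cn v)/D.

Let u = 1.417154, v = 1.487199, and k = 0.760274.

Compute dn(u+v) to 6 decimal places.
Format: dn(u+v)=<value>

dn(u+v)=0.810114

sn u = 0.9430819212433001, cn u = 0.3325605055084652, dn u = 0.6970724833011219
sn v = 0.9580671569726257, cn v = 0.2865437536056061, dn v = 0.6851589864806077
m = k² = 0.578016555076
D = 1 − m·sn²u·sn²v = 0.5281205966610191
dn(u+v) = (dn u·dn v − m·sn u·sn v·cn u·cn v)/D = 0.4278378109573187/0.5281205966610191 = 0.8101138521433806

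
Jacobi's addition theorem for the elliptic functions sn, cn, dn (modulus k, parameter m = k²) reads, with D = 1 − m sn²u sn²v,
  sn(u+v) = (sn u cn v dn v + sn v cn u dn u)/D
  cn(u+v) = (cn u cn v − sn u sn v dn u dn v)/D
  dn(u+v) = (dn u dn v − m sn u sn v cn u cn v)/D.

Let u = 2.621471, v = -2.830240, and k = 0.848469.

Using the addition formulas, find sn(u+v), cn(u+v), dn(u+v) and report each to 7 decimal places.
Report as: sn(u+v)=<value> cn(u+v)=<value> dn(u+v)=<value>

sn u = 0.9606179777764511, cn u = -0.2778724541452098, dn u = 0.5793841901487979
sn v = -0.918215289640077, cn v = -0.396081660609513, dn v = 0.626927988737485
m = k² = 0.719899643961
D = 1 − m·sn²u·sn²v = 0.4399040668479865
sn(u+v) = (sn u·cn v·dn v + sn v·cn u·dn u)/D = -0.09070755967362228/0.4399040668479865 = -0.2061985021497136
cn(u+v) = (cn u·cn v − sn u·sn v·dn u·dn v)/D = 0.4304506088361986/0.4399040668479865 = 0.9785101827325123
dn(u+v) = (dn u·dn v − m·sn u·sn v·cn u·cn v)/D = 0.433119329457802/0.4399040668479865 = 0.9845767795719673

sn(u+v)=-0.2061985 cn(u+v)=0.9785102 dn(u+v)=0.9845768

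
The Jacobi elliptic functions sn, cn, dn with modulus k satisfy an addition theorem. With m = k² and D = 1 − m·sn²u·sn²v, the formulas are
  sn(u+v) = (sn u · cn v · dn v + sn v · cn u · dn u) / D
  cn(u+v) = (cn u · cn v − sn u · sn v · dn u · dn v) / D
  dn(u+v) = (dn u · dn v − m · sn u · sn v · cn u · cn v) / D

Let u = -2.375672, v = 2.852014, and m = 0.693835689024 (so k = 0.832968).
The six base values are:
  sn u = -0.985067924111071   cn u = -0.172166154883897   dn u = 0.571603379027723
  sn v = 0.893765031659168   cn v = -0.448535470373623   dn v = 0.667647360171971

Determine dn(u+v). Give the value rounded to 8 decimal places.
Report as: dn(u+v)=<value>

dn(u+v)=0.92777871

m = k² = 0.693835689024
D = 1 − m·sn²u·sn²v = 0.4621815354177287
dn(u+v) = (dn u·dn v − m·sn u·sn v·cn u·cn v)/D = 0.4288021882010432/0.4621815354177287 = 0.9277787088865058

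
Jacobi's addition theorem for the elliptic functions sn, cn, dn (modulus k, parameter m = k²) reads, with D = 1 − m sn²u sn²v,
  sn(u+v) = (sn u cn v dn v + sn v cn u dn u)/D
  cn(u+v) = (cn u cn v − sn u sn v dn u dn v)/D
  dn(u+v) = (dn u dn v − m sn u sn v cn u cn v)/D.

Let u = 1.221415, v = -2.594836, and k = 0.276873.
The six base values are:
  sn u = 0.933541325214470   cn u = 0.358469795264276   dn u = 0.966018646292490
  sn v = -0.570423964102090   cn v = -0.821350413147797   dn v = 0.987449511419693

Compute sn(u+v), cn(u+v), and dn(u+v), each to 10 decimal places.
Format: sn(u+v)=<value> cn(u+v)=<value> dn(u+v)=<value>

sn(u+v)=-0.9758865758 cn(u+v)=0.2182782424 dn(u+v)=0.9628051587

m = k² = 0.076658658129
D = 1 − m·sn²u·sn²v = 0.9782617873403368
sn(u+v) = (sn u·cn v·dn v + sn v·cn u·dn u)/D = -0.9546725459069742/0.9782617873403368 = -0.9758865758239457
cn(u+v) = (cn u·cn v − sn u·sn v·dn u·dn v)/D = 0.2135332635956436/0.9782617873403368 = 0.2182782424489769
dn(u+v) = (dn u·dn v − m·sn u·sn v·cn u·cn v)/D = 0.9418754954111031/0.9782617873403368 = 0.962805158700761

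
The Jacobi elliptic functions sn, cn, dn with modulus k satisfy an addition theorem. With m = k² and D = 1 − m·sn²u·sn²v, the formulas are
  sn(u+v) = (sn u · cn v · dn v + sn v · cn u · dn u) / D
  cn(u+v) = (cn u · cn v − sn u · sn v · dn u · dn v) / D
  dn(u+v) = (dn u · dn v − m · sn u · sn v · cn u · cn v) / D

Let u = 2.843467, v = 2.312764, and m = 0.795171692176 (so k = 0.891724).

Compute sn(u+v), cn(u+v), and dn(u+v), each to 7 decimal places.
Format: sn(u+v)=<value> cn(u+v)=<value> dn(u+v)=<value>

sn(u+v)=-0.5878925 cn(u+v)=-0.8089390 dn(u+v)=0.8515719

sn u = 0.9602266255732979, cn u = -0.2792218249709674, dn u = 0.5165498346425883
sn v = 0.999548095081408, cn v = -0.03006003358495412, dn v = 0.4533727268299475
m = k² = 0.795171692176
D = 1 − m·sn²u·sn²v = 0.2674862338651606
sn(u+v) = (sn u·cn v·dn v + sn v·cn u·dn u)/D = -0.1572531603358136/0.2674862338651606 = -0.5878925358644238
cn(u+v) = (cn u·cn v − sn u·sn v·dn u·dn v)/D = -0.216380056548117/0.2674862338651606 = -0.808939037427974
dn(u+v) = (dn u·dn v − m·sn u·sn v·cn u·cn v)/D = 0.2277837510477882/0.2674862338651606 = 0.8515718650501231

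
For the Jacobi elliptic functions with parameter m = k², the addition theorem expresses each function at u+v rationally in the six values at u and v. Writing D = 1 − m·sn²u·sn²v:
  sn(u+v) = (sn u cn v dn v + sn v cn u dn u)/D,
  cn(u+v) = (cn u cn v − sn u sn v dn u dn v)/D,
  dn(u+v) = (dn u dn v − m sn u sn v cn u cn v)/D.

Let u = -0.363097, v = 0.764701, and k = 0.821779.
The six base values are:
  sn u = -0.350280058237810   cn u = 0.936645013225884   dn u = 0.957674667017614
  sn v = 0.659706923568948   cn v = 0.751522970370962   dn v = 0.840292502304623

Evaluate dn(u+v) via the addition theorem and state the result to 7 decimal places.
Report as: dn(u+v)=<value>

dn(u+v)=0.9487900

m = k² = 0.675320724841
D = 1 − m·sn²u·sn²v = 0.9639385663534003
dn(u+v) = (dn u·dn v − m·sn u·sn v·cn u·cn v)/D = 0.9145752631375384/0.9639385663534003 = 0.9487899904216881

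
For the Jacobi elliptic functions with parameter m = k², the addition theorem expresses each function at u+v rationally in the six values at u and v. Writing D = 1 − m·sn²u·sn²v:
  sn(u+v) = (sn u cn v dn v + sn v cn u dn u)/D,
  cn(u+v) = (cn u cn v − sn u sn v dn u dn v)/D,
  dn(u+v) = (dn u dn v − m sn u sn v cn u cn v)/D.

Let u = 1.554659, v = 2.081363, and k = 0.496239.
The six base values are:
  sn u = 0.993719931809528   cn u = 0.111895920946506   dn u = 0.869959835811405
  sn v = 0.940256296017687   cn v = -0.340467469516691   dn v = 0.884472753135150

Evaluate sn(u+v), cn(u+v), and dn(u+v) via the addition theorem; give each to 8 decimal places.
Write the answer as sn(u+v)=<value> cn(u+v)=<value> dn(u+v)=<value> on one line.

m = k² = 0.246253145121
D = 1 − m·sn²u·sn²v = 0.785017906329008
sn(u+v) = (sn u·cn v·dn v + sn v·cn u·dn u)/D = -0.2077138480866335/0.785017906329008 = -0.2645975925032961
cn(u+v) = (cn u·cn v − sn u·sn v·dn u·dn v)/D = -0.7570390152232725/0.785017906329008 = -0.9643589134971791
dn(u+v) = (dn u·dn v − m·sn u·sn v·cn u·cn v)/D = 0.7782213764727465/0.785017906329008 = 0.9913421976728604

sn(u+v)=-0.26459759 cn(u+v)=-0.96435891 dn(u+v)=0.99134220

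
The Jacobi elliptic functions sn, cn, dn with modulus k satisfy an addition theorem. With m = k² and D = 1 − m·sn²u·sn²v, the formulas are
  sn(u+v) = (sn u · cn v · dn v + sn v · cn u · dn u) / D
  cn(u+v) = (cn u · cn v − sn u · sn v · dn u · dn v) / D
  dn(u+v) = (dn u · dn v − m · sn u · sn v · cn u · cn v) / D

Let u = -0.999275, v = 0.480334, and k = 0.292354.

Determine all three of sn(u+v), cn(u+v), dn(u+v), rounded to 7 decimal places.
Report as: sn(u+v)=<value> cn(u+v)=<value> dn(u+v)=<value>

sn(u+v)=-0.4943235 cn(u+v)=0.8692780 dn(u+v)=0.9895023

sn u = -0.8347381558788226, cn u = 0.550647084002106, dn u = 0.9697654085034984
sn v = 0.4607391067675595, cn v = 0.8875356192824215, dn v = 0.9908865730899516
m = k² = 0.085470861316
D = 1 − m·sn²u·sn²v = 0.9873576222247384
sn(u+v) = (sn u·cn v·dn v + sn v·cn u·dn u)/D = -0.4880740847524185/0.9873576222247384 = -0.4943235093001845
cn(u+v) = (cn u·cn v − sn u·sn v·dn u·dn v)/D = 0.858288274391756/0.9873576222247384 = 0.8692780154548661
dn(u+v) = (dn u·dn v − m·sn u·sn v·cn u·cn v)/D = 0.9769925899316961/0.9873576222247384 = 0.9895022512008491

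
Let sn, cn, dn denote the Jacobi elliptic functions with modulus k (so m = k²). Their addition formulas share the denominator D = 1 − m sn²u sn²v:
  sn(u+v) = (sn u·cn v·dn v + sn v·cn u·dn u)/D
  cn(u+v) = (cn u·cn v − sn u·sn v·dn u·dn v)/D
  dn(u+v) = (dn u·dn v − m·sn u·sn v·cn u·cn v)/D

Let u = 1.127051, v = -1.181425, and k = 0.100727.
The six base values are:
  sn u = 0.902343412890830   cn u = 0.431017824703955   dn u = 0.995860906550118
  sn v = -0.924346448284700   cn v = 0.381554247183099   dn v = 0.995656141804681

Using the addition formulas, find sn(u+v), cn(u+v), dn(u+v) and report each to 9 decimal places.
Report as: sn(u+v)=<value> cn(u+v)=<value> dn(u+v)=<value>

sn(u+v)=-0.054346940 cn(u+v)=0.998522113 dn(u+v)=0.999985016

m = k² = 0.010145928529
D = 1 − m·sn²u·sn²v = 0.9929416196528735
sn(u+v) = (sn u·cn v·dn v + sn v·cn u·dn u)/D = -0.0539633382346128/0.9929416196528735 = -0.05434693960504754
cn(u+v) = (cn u·cn v − sn u·sn v·dn u·dn v)/D = 0.9914741641442043/0.9929416196528735 = 0.9985221130027944
dn(u+v) = (dn u·dn v − m·sn u·sn v·cn u·cn v)/D = 0.9929267418446088/0.9929416196528735 = 0.9999850164320135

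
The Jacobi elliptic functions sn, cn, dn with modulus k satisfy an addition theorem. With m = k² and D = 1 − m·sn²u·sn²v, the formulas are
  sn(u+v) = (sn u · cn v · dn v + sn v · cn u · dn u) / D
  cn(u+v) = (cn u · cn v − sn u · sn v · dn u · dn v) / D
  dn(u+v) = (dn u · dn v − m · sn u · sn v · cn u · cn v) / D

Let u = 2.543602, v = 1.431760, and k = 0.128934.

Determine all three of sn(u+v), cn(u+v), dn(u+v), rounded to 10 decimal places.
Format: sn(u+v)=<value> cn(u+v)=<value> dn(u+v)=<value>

sn(u+v)=-0.7306354833 cn(u+v)=-0.6827677428 dn(u+v)=0.9955529381

sn u = 0.5733458978945904, cn u = -0.8193134207172771, dn u = 0.9972638942379487
sn v = 0.9895896545313227, cn v = 0.1439177391587898, dn v = 0.9918267715128249
m = k² = 0.016623976356
D = 1 − m·sn²u·sn²v = 0.9946484618649142
sn(u+v) = (sn u·cn v·dn v + sn v·cn u·dn u)/D = -0.7267254596231276/0.9946484618649142 = -0.730635483274719
cn(u+v) = (cn u·cn v − sn u·sn v·dn u·dn v)/D = -0.6791138851663937/0.9946484618649142 = -0.6827677427792835
dn(u+v) = (dn u·dn v − m·sn u·sn v·cn u·cn v)/D = 0.9902251985407487/0.9946484618649142 = 0.9955529380542427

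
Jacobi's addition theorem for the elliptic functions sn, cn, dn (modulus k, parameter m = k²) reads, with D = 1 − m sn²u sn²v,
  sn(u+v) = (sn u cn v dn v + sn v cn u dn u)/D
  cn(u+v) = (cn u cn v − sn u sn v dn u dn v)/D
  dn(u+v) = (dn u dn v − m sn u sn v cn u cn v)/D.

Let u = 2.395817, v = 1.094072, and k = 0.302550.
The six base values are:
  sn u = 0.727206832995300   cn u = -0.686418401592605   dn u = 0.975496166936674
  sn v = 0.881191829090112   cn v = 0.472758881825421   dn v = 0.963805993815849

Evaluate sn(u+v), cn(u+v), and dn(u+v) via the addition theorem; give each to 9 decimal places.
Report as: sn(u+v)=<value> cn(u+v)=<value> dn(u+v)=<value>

m = k² = 0.0915365025
D = 1 − m·sn²u·sn²v = 0.9624118337190039
sn(u+v) = (sn u·cn v·dn v + sn v·cn u·dn u)/D = -0.2586945187549473/0.9624118337190039 = -0.2687981482472903
cn(u+v) = (cn u·cn v − sn u·sn v·dn u·dn v)/D = -0.9269917387164364/0.9624118337190039 = -0.9631965300492043
dn(u+v) = (dn u·dn v − m·sn u·sn v·cn u·cn v)/D = 0.9592239851498703/0.9624118337190039 = 0.9966876461225389

sn(u+v)=-0.268798148 cn(u+v)=-0.963196530 dn(u+v)=0.996687646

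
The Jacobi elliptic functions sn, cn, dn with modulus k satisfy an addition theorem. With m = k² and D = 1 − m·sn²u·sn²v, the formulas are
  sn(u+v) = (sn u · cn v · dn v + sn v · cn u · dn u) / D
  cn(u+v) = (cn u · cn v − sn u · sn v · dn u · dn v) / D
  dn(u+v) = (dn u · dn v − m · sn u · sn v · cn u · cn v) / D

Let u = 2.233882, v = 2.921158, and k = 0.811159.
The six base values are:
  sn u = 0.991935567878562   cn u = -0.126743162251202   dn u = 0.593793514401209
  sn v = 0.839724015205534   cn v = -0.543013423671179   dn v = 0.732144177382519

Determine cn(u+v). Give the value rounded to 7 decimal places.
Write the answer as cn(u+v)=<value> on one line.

m = k² = 0.657978923281
D = 1 − m·sn²u·sn²v = 0.5434881494296743
cn(u+v) = (cn u·cn v − sn u·sn v·dn u·dn v)/D = -0.2932964177756162/0.5434881494296743 = -0.5396555897003377

cn(u+v)=-0.5396556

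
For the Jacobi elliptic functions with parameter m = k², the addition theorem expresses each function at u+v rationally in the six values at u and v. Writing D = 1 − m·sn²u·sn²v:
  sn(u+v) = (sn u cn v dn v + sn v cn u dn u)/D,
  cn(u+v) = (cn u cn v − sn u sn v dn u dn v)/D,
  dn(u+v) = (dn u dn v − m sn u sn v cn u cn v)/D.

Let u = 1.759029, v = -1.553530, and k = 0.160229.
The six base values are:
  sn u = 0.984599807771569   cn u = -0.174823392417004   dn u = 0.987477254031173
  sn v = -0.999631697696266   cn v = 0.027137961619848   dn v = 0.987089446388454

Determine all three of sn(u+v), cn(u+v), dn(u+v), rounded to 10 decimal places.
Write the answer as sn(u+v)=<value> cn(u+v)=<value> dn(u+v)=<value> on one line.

sn(u+v)=0.2040196418 cn(u+v)=0.9789667950 dn(u+v)=0.9994655436

m = k² = 0.025673332441
D = 1 − m·sn²u·sn²v = 0.9751296569639199
sn(u+v) = (sn u·cn v·dn v + sn v·cn u·dn u)/D = 0.1989456033302077/0.9751296569639199 = 0.2040196418080727
cn(u+v) = (cn u·cn v − sn u·sn v·dn u·dn v)/D = 0.9546195550092989/0.9751296569639199 = 0.9789667950224388
dn(u+v) = (dn u·dn v − m·sn u·sn v·cn u·cn v)/D = 0.9746084926784889/0.9751296569639199 = 0.9994655436005775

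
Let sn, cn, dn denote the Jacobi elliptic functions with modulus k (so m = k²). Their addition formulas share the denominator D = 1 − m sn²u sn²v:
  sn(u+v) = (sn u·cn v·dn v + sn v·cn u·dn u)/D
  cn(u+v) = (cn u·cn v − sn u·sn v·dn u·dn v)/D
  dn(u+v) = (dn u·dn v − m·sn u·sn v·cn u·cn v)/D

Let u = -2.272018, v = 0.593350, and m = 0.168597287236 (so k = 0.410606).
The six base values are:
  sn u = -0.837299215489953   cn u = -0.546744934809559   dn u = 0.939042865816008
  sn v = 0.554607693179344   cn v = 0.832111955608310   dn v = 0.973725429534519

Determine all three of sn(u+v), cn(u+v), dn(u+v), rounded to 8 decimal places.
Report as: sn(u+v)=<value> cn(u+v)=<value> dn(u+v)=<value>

m = k² = 0.168597287236
D = 1 − m·sn²u·sn²v = 0.9636433608136216
sn(u+v) = (sn u·cn v·dn v + sn v·cn u·dn u)/D = -0.9631654726196037/0.9636433608136216 = -0.9995040818901981
cn(u+v) = (cn u·cn v − sn u·sn v·dn u·dn v)/D = -0.03034467323315768/0.9636433608136216 = -0.03148952658952283
dn(u+v) = (dn u·dn v − m·sn u·sn v·cn u·cn v)/D = 0.8787507567887694/0.9636433608136216 = 0.9119045411642999

sn(u+v)=-0.99950408 cn(u+v)=-0.03148953 dn(u+v)=0.91190454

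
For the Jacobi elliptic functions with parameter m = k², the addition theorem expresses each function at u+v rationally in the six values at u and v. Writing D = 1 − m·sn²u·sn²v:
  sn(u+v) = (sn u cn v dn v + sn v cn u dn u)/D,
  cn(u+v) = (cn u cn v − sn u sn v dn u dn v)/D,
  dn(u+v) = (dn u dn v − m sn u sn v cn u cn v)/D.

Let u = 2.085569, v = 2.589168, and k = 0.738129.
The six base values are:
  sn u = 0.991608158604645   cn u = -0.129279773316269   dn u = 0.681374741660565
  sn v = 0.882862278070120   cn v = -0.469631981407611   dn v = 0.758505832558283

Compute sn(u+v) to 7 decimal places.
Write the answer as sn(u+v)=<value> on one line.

m = k² = 0.544834420641
D = 1 − m·sn²u·sn²v = 0.5824286997078277
sn(u+v) = (sn u·cn v·dn v + sn v·cn u·dn u)/D = -0.4309988148438114/0.5824286997078277 = -0.740002707730611

sn(u+v)=-0.7400027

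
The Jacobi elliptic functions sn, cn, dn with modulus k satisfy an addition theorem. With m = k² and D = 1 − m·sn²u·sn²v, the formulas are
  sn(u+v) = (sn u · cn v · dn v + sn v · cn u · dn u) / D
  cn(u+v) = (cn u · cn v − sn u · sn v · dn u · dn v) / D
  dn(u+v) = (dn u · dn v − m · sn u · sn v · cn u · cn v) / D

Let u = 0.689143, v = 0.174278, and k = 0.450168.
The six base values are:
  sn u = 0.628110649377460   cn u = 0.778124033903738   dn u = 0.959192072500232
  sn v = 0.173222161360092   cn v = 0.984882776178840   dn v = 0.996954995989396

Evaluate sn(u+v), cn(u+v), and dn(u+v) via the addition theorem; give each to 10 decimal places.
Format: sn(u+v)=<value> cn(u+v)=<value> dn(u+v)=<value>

m = k² = 0.202651228224
D = 1 − m·sn²u·sn²v = 0.9976010098760158
sn(u+v) = (sn u·cn v·dn v + sn v·cn u·dn u)/D = 0.7460195685385005/0.9976010098760158 = 0.7478135658976704
cn(u+v) = (cn u·cn v − sn u·sn v·dn u·dn v)/D = 0.662316071270565/0.9976010098760158 = 0.6639087818815252
dn(u+v) = (dn u·dn v − m·sn u·sn v·cn u·cn v)/D = 0.9393738378536538/0.9976010098760158 = 0.9416328056548393

sn(u+v)=0.7478135659 cn(u+v)=0.6639087819 dn(u+v)=0.9416328057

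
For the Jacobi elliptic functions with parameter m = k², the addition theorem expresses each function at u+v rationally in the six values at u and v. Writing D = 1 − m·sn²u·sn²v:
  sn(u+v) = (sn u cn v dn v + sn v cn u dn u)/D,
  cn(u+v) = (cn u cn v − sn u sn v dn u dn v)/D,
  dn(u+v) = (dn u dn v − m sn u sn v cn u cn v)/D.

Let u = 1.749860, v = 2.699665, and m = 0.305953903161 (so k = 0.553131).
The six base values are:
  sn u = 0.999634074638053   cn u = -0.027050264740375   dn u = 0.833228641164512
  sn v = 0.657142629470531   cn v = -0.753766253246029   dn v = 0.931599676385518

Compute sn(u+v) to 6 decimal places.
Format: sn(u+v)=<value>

sn(u+v)=-0.825788

m = k² = 0.305953903161
D = 1 − m·sn²u·sn²v = 0.8679746329630612
sn(u+v) = (sn u·cn v·dn v + sn v·cn u·dn u)/D = -0.7167628158194263/0.8679746329630612 = -0.825787746091803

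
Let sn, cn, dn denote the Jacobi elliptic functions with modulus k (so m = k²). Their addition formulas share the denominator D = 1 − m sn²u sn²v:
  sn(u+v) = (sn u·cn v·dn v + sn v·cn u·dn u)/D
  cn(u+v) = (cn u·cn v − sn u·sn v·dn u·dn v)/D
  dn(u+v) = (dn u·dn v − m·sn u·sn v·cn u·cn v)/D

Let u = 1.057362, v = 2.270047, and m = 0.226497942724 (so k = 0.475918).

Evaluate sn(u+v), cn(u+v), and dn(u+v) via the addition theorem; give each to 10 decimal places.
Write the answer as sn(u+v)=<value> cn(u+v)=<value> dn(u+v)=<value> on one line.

sn u = 0.8530512438482858, cn u = 0.5218271508544687, dn u = 0.9138808767522405
sn v = 0.8620026824212354, cn v = -0.5069037142284467, dn v = 0.9119764334710266
m = k² = 0.226497942724
D = 1 − m·sn²u·sn²v = 0.8775294304967495
sn(u+v) = (sn u·cn v·dn v + sn v·cn u·dn u)/D = 0.01672646232858186/0.8775294304967495 = 0.01906085624856296
cn(u+v) = (cn u·cn v − sn u·sn v·dn u·dn v)/D = -0.8773700056680306/0.8775294304967495 = -0.9998183253767014
dn(u+v) = (dn u·dn v − m·sn u·sn v·cn u·cn v)/D = 0.8774933236382789/0.8775294304967495 = 0.9999588539629376

sn(u+v)=0.0190608562 cn(u+v)=-0.9998183254 dn(u+v)=0.9999588540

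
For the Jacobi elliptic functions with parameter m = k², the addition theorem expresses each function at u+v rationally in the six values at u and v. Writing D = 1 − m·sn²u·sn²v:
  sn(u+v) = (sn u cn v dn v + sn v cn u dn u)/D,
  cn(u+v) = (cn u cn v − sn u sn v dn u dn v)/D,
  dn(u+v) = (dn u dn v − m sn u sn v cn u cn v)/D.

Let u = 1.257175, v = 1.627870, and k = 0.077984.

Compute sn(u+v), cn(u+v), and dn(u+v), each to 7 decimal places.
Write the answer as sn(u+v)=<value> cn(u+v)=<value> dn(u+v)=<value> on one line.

sn(u+v)=0.2583585 cn(u+v)=-0.9660491 dn(u+v)=0.9997970

sn u = 0.9507695452245455, cn u = 0.3098988090869516, dn u = 0.9972474852420704
sn v = 0.9985146476989209, cn v = -0.05448392726942326, dn v = 0.9969636646735086
m = k² = 0.006081504256
D = 1 − m·sn²u·sn²v = 0.9945188660022165
sn(u+v) = (sn u·cn v·dn v + sn v·cn u·dn u)/D = 0.2569423945938045/0.9945188660022165 = 0.2583584921085166
cn(u+v) = (cn u·cn v − sn u·sn v·dn u·dn v)/D = -0.9607540687890613/0.9945188660022165 = -0.9660491134282012
dn(u+v) = (dn u·dn v − m·sn u·sn v·cn u·cn v)/D = 0.9943169905054907/0.9945188660022165 = 0.9997970118982888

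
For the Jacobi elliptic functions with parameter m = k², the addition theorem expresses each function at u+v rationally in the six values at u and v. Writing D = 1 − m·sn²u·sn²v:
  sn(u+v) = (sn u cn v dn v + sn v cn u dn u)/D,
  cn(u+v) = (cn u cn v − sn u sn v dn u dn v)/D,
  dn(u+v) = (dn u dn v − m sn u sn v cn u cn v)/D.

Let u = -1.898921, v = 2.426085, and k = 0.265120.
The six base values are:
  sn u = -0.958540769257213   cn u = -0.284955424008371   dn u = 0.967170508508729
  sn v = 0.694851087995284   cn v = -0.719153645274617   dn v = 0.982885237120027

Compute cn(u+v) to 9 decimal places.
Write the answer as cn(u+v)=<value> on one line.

m = k² = 0.0702886144
D = 1 − m·sn²u·sn²v = 0.9688190283439912
cn(u+v) = (cn u·cn v − sn u·sn v·dn u·dn v)/D = 0.8380790314369357/0.9688190283439912 = 0.865052199552139

cn(u+v)=0.865052200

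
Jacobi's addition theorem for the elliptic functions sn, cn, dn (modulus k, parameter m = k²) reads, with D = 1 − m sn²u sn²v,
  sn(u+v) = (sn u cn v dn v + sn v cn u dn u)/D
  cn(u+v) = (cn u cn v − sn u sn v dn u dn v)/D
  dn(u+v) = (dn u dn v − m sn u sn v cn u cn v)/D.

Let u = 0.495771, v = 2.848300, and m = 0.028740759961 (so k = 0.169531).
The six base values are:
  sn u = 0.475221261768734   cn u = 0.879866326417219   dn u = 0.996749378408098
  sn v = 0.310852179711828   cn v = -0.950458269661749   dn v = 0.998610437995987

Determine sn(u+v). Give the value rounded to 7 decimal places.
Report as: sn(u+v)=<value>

m = k² = 0.028740759961
D = 1 − m·sn²u·sn²v = 0.9993728119027752
sn(u+v) = (sn u·cn v·dn v + sn v·cn u·dn u)/D = -0.1784310503870479/0.9993728119027752 = -0.178543030450589

sn(u+v)=-0.1785430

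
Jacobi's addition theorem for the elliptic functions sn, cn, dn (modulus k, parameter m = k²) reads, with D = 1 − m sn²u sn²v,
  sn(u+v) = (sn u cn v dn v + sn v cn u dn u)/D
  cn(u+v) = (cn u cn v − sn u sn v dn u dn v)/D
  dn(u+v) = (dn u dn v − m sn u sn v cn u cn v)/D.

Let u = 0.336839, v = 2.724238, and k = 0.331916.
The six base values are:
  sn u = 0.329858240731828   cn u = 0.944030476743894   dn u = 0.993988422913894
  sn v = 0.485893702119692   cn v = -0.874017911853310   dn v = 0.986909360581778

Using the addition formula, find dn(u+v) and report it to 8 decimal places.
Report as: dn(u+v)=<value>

m = k² = 0.110168231056
D = 1 − m·sn²u·sn²v = 0.9971699533597476
dn(u+v) = (dn u·dn v − m·sn u·sn v·cn u·cn v)/D = 0.9955455322016551/0.9971699533597476 = 0.9983709686070871

dn(u+v)=0.99837097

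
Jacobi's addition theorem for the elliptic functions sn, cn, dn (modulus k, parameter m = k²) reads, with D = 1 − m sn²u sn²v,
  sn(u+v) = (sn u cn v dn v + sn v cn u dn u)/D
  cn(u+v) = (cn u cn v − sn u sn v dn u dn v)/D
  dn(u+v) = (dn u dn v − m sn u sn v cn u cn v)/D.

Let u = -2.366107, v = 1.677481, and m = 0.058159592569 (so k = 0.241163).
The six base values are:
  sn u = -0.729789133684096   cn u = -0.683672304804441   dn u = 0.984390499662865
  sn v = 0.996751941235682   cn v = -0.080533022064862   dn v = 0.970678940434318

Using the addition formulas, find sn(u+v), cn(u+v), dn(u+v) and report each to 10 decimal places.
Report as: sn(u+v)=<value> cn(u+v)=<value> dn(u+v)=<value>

m = k² = 0.058159592569
D = 1 − m·sn²u·sn²v = 0.9692255485164045
sn(u+v) = (sn u·cn v·dn v + sn v·cn u·dn u)/D = -0.6137657130439264/0.9692255485164045 = -0.633253749845347
cn(u+v) = (cn u·cn v − sn u·sn v·dn u·dn v)/D = 0.7501265315855757/0.9692255485164045 = 0.7739442410838178
dn(u+v) = (dn u·dn v − m·sn u·sn v·cn u·cn v)/D = 0.9578564400336938/0.9692255485164045 = 0.9882699042548833

sn(u+v)=-0.6332537498 cn(u+v)=0.7739442411 dn(u+v)=0.9882699043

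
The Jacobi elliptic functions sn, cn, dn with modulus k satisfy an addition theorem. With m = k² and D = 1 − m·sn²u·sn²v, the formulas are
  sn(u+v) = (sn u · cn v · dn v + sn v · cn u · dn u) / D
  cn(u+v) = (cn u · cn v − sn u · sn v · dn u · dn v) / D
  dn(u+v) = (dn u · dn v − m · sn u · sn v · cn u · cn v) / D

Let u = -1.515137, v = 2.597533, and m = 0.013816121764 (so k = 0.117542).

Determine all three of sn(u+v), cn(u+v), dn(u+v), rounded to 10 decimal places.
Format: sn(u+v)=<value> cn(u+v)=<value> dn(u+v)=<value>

sn u = -0.9981580621348804, cn u = 0.06066698439134951, dn u = 0.993093514346565
sn v = 0.5266253356988216, cn v = -0.8500974978201638, dn v = 0.9980823194069752
m = k² = 0.013816121764
D = 1 − m·sn²u·sn²v = 0.9961824187594608
sn(u+v) = (sn u·cn v·dn v + sn v·cn u·dn u)/D = 0.8786325756239749/0.9961824187594608 = 0.8819996810605532
cn(u+v) = (cn u·cn v − sn u·sn v·dn u·dn v)/D = 0.4694509649556914/0.9961824187594608 = 0.4712500001157373
dn(u+v) = (dn u·dn v − m·sn u·sn v·cn u·cn v)/D = 0.9908145294253115/0.9961824187594608 = 0.9946115397812041

sn(u+v)=0.8819996811 cn(u+v)=0.4712500001 dn(u+v)=0.9946115398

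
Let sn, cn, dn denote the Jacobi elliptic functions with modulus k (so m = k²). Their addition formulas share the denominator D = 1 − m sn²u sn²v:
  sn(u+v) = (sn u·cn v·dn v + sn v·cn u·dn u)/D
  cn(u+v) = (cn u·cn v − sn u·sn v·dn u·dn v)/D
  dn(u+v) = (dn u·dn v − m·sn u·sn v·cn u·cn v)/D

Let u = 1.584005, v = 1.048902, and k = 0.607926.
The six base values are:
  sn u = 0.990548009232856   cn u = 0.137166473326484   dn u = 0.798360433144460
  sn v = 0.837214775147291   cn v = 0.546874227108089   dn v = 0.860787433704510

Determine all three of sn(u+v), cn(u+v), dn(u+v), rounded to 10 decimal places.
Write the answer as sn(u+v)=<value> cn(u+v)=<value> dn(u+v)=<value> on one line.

sn(u+v)=0.7481273583 cn(u+v)=-0.6635551640 dn(u+v)=0.8905904988

m = k² = 0.369574021476
D = 1 − m·sn²u·sn²v = 0.7458288446929777
sn(u+v) = (sn u·cn v·dn v + sn v·cn u·dn u)/D = 0.5579749633536051/0.7458288446929777 = 0.7481273583395623
cn(u+v) = (cn u·cn v − sn u·sn v·dn u·dn v)/D = -0.4948985813746135/0.7458288446929777 = -0.6635551640247163
dn(u+v) = (dn u·dn v − m·sn u·sn v·cn u·cn v)/D = 0.6642280827783137/0.7458288446929777 = 0.8905904987514191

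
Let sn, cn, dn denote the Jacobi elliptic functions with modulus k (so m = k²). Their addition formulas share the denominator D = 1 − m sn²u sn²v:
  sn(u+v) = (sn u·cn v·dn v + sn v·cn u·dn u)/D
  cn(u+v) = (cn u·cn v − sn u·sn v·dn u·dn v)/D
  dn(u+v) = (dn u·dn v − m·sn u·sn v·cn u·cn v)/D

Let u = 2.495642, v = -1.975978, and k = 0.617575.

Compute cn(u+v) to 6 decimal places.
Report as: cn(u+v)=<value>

cn(u+v)=0.872135

sn u = 0.8291626800331406, cn u = -0.5590073792359629, dn u = 0.8589436358386392
sn v = -0.9861651105616105, cn v = -0.1657660239946853, dn v = 0.7931464812575116
m = k² = 0.381398880625
D = 1 − m·sn²u·sn²v = 0.7449894343920268
cn(u+v) = (cn u·cn v − sn u·sn v·dn u·dn v)/D = 0.6497314513709585/0.7449894343920268 = 0.8721351221594079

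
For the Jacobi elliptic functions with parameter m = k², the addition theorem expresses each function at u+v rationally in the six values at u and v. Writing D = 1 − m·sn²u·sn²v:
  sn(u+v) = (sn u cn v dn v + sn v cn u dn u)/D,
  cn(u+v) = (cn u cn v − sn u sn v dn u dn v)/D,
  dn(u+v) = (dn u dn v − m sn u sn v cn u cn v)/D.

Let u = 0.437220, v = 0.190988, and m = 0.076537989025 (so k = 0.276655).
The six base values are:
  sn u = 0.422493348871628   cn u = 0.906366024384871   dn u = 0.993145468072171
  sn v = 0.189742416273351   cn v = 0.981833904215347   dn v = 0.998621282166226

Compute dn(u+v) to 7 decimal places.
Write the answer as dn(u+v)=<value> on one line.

dn(u+v)=0.9868014

m = k² = 0.076537989025
D = 1 − m·sn²u·sn²v = 0.9995081353018161
dn(u+v) = (dn u·dn v − m·sn u·sn v·cn u·cn v)/D = 0.9863160705797254/0.9995081353018161 = 0.9868014433738378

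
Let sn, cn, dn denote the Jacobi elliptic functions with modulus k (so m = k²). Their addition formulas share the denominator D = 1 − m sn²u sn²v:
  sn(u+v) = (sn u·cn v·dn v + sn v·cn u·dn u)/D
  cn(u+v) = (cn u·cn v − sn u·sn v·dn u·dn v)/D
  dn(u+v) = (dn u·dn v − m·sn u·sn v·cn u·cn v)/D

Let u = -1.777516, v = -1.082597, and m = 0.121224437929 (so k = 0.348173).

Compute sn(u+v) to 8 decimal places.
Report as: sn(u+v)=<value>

sn(u+v)=-0.37340432

sn u = -0.9893747870435888, cn u = -0.1453875192802099, dn u = 0.9387960094487435
sn v = -0.8735090076892375, cn v = 0.4868079842050289, dn v = 0.9526298197385459
m = k² = 0.121224437929
D = 1 − m·sn²u·sn²v = 0.9094587195166044
sn(u+v) = (sn u·cn v·dn v + sn v·cn u·dn u)/D = -0.3395958174071057/0.9094587195166044 = -0.3734043229445397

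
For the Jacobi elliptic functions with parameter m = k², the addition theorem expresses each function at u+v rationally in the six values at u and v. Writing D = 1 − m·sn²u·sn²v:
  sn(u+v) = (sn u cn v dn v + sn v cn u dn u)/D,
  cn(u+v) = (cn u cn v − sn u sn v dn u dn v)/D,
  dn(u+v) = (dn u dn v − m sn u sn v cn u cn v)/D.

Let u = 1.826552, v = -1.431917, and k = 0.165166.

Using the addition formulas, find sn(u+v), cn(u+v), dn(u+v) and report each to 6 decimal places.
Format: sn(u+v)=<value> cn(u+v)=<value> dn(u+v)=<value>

sn(u+v)=0.384221 cn(u+v)=0.923241 dn(u+v)=0.997984

sn u = 0.9709618466898825, cn u = -0.2392343877300527, dn u = 0.9870569893309254
sn v = -0.9891095483656006, cn v = 0.147181185387255, dn v = 0.9865653226500296
m = k² = 0.027279807556
D = 1 − m·sn²u·sn²v = 0.9748386220797861
sn(u+v) = (sn u·cn v·dn v + sn v·cn u·dn u)/D = 0.3745537271930401/0.9748386220797861 = 0.3842212636117577
cn(u+v) = (cn u·cn v − sn u·sn v·dn u·dn v)/D = 0.9000110246792634/0.9748386220797861 = 0.9232410414342422
dn(u+v) = (dn u·dn v − m·sn u·sn v·cn u·cn v)/D = 0.9728737026999144/0.9748386220797861 = 0.9979843644523648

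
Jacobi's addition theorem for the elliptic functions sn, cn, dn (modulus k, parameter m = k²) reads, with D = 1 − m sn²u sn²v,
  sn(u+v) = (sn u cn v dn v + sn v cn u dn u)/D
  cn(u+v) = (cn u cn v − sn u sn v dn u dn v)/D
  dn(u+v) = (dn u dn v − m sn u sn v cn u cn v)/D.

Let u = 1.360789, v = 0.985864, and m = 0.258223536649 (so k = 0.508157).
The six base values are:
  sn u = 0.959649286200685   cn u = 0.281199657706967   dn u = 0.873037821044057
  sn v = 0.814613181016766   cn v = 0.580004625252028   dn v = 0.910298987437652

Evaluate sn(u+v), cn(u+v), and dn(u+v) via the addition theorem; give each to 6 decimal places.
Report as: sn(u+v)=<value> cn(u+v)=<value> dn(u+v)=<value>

m = k² = 0.258223536649
D = 1 − m·sn²u·sn²v = 0.8421939024337554
sn(u+v) = (sn u·cn v·dn v + sn v·cn u·dn u)/D = 0.706659204053632/0.8421939024337554 = 0.8390694850812172
cn(u+v) = (cn u·cn v − sn u·sn v·dn u·dn v)/D = -0.4581739174406212/0.8421939024337554 = -0.5440242634345834
dn(u+v) = (dn u·dn v − m·sn u·sn v·cn u·cn v)/D = 0.7618019407335576/0.8421939024337554 = 0.9045445930350687

sn(u+v)=0.839069 cn(u+v)=-0.544024 dn(u+v)=0.904545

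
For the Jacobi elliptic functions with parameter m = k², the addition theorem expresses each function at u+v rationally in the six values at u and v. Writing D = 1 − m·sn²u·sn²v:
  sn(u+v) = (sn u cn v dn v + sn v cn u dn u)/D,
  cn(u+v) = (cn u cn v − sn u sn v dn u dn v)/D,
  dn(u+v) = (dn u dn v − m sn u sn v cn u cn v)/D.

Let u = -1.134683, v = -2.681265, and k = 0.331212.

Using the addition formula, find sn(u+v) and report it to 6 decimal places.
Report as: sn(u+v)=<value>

sn(u+v)=0.547243

sn u = -0.8975043571981647, cn u = 0.4410055881848995, dn u = 0.9547952595067462
sn v = -0.522135275230688, cn v = -0.8528626820067658, dn v = 0.984932805775129
m = k² = 0.109701388944
D = 1 − m·sn²u·sn²v = 0.975909194156811
sn(u+v) = (sn u·cn v·dn v + sn v·cn u·dn u)/D = 0.5340592960663888/0.975909194156811 = 0.547242816507962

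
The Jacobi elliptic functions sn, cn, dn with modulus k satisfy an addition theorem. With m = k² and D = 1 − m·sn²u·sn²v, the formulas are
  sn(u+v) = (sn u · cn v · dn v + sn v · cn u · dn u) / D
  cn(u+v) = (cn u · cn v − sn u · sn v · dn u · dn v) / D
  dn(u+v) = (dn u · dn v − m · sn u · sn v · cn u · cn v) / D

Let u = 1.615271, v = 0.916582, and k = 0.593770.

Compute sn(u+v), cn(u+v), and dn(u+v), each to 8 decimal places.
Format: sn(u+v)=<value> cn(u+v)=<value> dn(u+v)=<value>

sn u = 0.9944632454330513, cn u = 0.1050849821942352, dn u = 0.8070504857729319
sn v = 0.7698265538022257, cn v = 0.6382531449675661, dn v = 0.8894153527297993
m = k² = 0.3525628129
D = 1 − m·sn²u·sn²v = 0.7933669671259313
sn(u+v) = (sn u·cn v·dn v + sn v·cn u·dn u)/D = 0.6298172171002094/0.7933669671259313 = 0.7938535925963733
cn(u+v) = (cn u·cn v − sn u·sn v·dn u·dn v)/D = -0.4824535392872005/0.7933669671259313 = -0.6081089322825568
dn(u+v) = (dn u·dn v − m·sn u·sn v·cn u·cn v)/D = 0.6997000427317182/0.7933669671259313 = 0.881937453567631

sn(u+v)=0.79385359 cn(u+v)=-0.60810893 dn(u+v)=0.88193745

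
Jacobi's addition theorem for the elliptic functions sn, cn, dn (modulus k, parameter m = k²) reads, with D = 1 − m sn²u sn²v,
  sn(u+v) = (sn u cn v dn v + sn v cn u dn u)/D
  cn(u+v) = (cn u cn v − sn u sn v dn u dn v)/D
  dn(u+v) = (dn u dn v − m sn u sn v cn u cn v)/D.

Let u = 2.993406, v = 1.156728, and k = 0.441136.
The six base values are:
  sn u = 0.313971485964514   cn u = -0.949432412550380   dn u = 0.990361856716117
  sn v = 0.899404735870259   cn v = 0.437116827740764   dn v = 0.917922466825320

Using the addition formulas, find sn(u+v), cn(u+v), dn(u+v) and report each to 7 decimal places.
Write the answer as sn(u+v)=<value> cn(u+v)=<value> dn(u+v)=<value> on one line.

m = k² = 0.194600970496
D = 1 − m·sn²u·sn²v = 0.984481999599582
sn(u+v) = (sn u·cn v·dn v + sn v·cn u·dn u)/D = -0.719716049206317/0.984481999599582 = -0.7310606486447155
cn(u+v) = (cn u·cn v − sn u·sn v·dn u·dn v)/D = -0.6717243601734581/0.984481999599582 = -0.6823124855981809
dn(u+v) = (dn u·dn v − m·sn u·sn v·cn u·cn v)/D = 0.9318815477109748/0.984481999599582 = 0.9465704279915719

sn(u+v)=-0.7310606 cn(u+v)=-0.6823125 dn(u+v)=0.9465704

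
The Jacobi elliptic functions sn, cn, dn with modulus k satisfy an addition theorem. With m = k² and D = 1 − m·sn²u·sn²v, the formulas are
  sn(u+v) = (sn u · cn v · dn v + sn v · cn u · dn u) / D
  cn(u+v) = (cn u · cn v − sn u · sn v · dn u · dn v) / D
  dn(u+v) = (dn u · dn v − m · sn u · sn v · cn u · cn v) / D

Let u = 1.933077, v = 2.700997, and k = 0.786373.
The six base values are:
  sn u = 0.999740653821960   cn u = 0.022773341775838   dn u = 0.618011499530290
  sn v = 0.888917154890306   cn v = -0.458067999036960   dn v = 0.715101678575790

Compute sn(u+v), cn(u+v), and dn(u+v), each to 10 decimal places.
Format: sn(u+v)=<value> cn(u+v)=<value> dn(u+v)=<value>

m = k² = 0.618382495129
D = 1 − m·sn²u·sn²v = 0.5116238262693947
sn(u+v) = (sn u·cn v·dn v + sn v·cn u·dn u)/D = -0.3149694558772933/0.5116238262693947 = -0.6156270285024735
cn(u+v) = (cn u·cn v − sn u·sn v·dn u·dn v)/D = -0.4031788455151109/0.5116238262693947 = -0.7880376652021238
dn(u+v) = (dn u·dn v − m·sn u·sn v·cn u·cn v)/D = 0.4476738046384396/0.5116238262693947 = 0.8750057789582255

sn(u+v)=-0.6156270285 cn(u+v)=-0.7880376652 dn(u+v)=0.8750057790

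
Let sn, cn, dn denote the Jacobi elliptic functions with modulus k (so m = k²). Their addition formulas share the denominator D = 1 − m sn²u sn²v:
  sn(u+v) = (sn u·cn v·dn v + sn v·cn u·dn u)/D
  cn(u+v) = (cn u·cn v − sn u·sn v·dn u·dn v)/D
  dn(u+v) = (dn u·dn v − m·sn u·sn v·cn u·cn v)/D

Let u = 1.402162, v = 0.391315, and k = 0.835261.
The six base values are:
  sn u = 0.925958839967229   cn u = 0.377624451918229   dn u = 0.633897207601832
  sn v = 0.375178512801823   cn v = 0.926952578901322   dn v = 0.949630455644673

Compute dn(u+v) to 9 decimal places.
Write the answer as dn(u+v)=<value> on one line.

dn(u+v)=0.564674525

m = k² = 0.697660938121
D = 1 − m·sn²u·sn²v = 0.9158016294227242
dn(u+v) = (dn u·dn v − m·sn u·sn v·cn u·cn v)/D = 0.5171298497936884/0.9158016294227242 = 0.5646745246780805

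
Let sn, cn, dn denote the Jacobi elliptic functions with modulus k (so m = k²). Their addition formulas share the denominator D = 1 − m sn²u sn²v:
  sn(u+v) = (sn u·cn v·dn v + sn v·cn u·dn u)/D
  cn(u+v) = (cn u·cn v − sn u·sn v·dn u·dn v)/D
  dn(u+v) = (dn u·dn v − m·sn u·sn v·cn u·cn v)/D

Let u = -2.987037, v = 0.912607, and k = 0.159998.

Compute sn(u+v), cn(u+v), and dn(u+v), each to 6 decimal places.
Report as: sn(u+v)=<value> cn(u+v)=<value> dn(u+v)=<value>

sn u = -0.1740425543021985, cn u = -0.9847381323438056, dn u = 0.9996122121262185
sn v = 0.7894205425944987, cn v = 0.6138527567176083, dn v = 0.9919913649488981
m = k² = 0.025599360004
D = 1 − m·sn²u·sn²v = 0.9995167667024218
sn(u+v) = (sn u·cn v·dn v + sn v·cn u·dn u)/D = -0.8830519423072308/0.9995167667024218 = -0.8834788687143003
cn(u+v) = (cn u·cn v − sn u·sn v·dn u·dn v)/D = -0.4682446306223816/0.9995167667024218 = -0.468471011414047
dn(u+v) = (dn u·dn v − m·sn u·sn v·cn u·cn v)/D = 0.9894806108336896/0.9995167667024218 = 0.9899589919818522

sn(u+v)=-0.883479 cn(u+v)=-0.468471 dn(u+v)=0.989959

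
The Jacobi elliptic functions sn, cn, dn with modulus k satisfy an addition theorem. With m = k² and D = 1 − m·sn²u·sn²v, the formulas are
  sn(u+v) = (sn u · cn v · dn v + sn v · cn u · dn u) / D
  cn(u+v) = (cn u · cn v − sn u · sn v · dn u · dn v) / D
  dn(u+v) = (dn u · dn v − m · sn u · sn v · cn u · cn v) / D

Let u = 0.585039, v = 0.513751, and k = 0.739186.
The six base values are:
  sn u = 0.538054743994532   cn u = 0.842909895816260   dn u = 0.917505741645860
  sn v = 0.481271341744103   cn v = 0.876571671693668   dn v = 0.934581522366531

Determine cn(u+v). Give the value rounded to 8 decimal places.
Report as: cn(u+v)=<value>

m = k² = 0.546395942596
D = 1 − m·sn²u·sn²v = 0.9633612710842101
cn(u+v) = (cn u·cn v − sn u·sn v·dn u·dn v)/D = 0.5168251954943694/0.9633612710842101 = 0.5364811841695806

cn(u+v)=0.53648118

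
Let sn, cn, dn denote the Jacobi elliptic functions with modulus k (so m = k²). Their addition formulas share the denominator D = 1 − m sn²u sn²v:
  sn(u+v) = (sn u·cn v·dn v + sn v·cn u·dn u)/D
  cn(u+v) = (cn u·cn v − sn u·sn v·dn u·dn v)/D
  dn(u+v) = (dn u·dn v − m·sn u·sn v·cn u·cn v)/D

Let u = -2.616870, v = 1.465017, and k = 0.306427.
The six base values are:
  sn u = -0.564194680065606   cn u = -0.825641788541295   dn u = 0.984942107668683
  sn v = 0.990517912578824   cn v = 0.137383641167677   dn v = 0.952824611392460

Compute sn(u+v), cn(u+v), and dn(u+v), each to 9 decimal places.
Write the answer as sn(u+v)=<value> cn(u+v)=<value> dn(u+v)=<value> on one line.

m = k² = 0.093897506329
D = 1 − m·sn²u·sn²v = 0.9706750892019242
sn(u+v) = (sn u·cn v·dn v + sn v·cn u·dn u)/D = -0.8793529434020811/0.9706750892019242 = -0.9059189353721574
cn(u+v) = (cn u·cn v − sn u·sn v·dn u·dn v)/D = 0.4110334897879489/0.9706750892019242 = 0.4234511572001863
dn(u+v) = (dn u·dn v − m·sn u·sn v·cn u·cn v)/D = 0.9325249556470457/0.9706750892019242 = 0.9606973188255557

sn(u+v)=-0.905918935 cn(u+v)=0.423451157 dn(u+v)=0.960697319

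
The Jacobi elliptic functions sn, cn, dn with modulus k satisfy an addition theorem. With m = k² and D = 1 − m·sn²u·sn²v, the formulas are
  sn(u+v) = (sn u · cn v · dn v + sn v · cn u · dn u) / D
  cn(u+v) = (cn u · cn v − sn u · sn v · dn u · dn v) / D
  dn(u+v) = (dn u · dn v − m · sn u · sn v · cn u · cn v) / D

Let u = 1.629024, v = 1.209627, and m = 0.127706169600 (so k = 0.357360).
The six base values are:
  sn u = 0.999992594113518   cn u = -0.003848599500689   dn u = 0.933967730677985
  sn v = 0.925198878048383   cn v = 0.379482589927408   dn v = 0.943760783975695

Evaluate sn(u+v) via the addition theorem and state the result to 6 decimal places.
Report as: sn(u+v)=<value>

sn(u+v)=0.398359

m = k² = 0.1277061696
D = 1 − m·sn²u·sn²v = 0.8906860365220136
sn(u+v) = (sn u·cn v·dn v + sn v·cn u·dn u)/D = 0.3548125367029773/0.8906860365220136 = 0.3983587057101102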